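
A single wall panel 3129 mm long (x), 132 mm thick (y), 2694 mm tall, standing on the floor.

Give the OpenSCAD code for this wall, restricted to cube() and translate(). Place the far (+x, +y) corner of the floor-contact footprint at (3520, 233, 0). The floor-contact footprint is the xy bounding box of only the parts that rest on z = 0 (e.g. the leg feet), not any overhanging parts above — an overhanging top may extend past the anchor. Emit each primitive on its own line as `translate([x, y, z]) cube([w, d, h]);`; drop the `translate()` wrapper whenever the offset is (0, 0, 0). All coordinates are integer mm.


translate([391, 101, 0]) cube([3129, 132, 2694]);


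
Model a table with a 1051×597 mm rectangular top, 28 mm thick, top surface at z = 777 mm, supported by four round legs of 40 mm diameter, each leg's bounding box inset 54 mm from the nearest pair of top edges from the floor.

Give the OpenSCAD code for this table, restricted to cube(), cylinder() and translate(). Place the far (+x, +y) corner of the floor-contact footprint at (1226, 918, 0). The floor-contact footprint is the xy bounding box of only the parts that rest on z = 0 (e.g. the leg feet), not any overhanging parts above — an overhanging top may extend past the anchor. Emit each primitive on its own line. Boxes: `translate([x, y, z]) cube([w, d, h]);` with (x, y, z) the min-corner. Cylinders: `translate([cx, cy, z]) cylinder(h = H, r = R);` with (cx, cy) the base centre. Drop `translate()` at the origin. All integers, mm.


translate([229, 375, 749]) cube([1051, 597, 28]);
translate([303, 449, 0]) cylinder(h = 749, r = 20);
translate([1206, 449, 0]) cylinder(h = 749, r = 20);
translate([303, 898, 0]) cylinder(h = 749, r = 20);
translate([1206, 898, 0]) cylinder(h = 749, r = 20);


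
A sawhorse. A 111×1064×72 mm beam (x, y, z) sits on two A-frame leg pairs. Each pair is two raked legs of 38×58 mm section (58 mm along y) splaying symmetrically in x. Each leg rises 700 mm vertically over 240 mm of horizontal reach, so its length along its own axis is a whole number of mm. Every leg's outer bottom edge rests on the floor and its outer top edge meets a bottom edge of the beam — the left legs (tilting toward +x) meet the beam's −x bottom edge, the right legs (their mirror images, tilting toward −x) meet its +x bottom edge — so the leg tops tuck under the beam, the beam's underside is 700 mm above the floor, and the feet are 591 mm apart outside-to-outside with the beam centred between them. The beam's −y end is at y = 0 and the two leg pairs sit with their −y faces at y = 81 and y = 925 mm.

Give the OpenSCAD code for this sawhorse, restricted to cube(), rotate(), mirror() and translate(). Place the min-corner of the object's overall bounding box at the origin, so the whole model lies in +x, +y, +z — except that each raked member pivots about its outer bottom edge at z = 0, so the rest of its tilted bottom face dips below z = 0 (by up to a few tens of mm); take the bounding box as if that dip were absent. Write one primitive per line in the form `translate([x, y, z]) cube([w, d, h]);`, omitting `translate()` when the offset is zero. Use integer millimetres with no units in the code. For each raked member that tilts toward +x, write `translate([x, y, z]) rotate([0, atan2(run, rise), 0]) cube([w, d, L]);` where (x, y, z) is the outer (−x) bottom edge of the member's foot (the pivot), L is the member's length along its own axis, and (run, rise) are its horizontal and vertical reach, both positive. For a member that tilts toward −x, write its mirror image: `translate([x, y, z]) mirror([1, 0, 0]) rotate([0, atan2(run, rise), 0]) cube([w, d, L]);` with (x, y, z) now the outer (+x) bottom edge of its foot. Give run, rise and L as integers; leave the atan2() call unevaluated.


translate([240, 0, 700]) cube([111, 1064, 72]);
translate([0, 81, 0]) rotate([0, atan2(240, 700), 0]) cube([38, 58, 740]);
translate([591, 81, 0]) mirror([1, 0, 0]) rotate([0, atan2(240, 700), 0]) cube([38, 58, 740]);
translate([0, 925, 0]) rotate([0, atan2(240, 700), 0]) cube([38, 58, 740]);
translate([591, 925, 0]) mirror([1, 0, 0]) rotate([0, atan2(240, 700), 0]) cube([38, 58, 740]);


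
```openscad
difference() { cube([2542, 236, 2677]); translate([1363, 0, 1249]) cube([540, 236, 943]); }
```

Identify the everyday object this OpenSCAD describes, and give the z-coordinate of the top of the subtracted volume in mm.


A wall with a window opening. The window head height is 2192 mm.

A wall with a rectangular opening subtracted — a window. Sill at z = 1249, opening 943 mm tall, so the head is at 1249 + 943 = 2192 mm.


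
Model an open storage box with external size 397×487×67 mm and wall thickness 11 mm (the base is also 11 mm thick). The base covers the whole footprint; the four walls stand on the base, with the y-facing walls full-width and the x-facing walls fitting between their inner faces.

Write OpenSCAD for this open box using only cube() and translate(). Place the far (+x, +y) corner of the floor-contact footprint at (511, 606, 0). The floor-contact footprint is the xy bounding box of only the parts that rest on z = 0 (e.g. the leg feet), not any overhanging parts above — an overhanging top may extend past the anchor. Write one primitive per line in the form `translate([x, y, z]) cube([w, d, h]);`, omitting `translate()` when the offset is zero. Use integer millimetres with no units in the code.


translate([114, 119, 0]) cube([397, 487, 11]);
translate([114, 119, 11]) cube([397, 11, 56]);
translate([114, 595, 11]) cube([397, 11, 56]);
translate([114, 130, 11]) cube([11, 465, 56]);
translate([500, 130, 11]) cube([11, 465, 56]);


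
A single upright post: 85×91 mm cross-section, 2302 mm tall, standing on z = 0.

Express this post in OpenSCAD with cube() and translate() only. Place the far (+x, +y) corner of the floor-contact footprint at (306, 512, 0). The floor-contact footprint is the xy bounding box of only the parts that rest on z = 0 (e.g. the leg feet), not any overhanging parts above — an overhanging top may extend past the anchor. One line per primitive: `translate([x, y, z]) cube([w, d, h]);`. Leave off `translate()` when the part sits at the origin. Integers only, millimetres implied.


translate([221, 421, 0]) cube([85, 91, 2302]);


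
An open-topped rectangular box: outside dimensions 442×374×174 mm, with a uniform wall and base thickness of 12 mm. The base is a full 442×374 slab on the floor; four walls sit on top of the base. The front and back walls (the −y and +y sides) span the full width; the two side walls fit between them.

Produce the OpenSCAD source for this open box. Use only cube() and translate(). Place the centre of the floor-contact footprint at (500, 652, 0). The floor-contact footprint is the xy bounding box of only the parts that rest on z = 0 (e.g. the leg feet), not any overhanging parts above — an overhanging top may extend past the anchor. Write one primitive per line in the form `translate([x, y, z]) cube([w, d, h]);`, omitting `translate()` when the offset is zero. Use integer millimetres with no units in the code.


translate([279, 465, 0]) cube([442, 374, 12]);
translate([279, 465, 12]) cube([442, 12, 162]);
translate([279, 827, 12]) cube([442, 12, 162]);
translate([279, 477, 12]) cube([12, 350, 162]);
translate([709, 477, 12]) cube([12, 350, 162]);


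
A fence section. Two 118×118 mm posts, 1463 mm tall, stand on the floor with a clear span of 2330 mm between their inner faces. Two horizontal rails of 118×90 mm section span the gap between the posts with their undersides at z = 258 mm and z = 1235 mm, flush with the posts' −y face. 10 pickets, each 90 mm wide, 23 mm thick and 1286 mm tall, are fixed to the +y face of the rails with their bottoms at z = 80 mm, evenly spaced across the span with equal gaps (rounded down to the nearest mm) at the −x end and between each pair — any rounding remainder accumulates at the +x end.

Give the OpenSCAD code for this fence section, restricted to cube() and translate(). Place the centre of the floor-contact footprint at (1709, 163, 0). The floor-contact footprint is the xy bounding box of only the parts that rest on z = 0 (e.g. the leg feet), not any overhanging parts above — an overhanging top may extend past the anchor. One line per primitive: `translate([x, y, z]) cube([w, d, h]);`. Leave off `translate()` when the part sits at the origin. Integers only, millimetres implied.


translate([426, 104, 0]) cube([118, 118, 1463]);
translate([2874, 104, 0]) cube([118, 118, 1463]);
translate([544, 104, 258]) cube([2330, 118, 90]);
translate([544, 104, 1235]) cube([2330, 118, 90]);
translate([674, 222, 80]) cube([90, 23, 1286]);
translate([894, 222, 80]) cube([90, 23, 1286]);
translate([1114, 222, 80]) cube([90, 23, 1286]);
translate([1334, 222, 80]) cube([90, 23, 1286]);
translate([1554, 222, 80]) cube([90, 23, 1286]);
translate([1774, 222, 80]) cube([90, 23, 1286]);
translate([1994, 222, 80]) cube([90, 23, 1286]);
translate([2214, 222, 80]) cube([90, 23, 1286]);
translate([2434, 222, 80]) cube([90, 23, 1286]);
translate([2654, 222, 80]) cube([90, 23, 1286]);


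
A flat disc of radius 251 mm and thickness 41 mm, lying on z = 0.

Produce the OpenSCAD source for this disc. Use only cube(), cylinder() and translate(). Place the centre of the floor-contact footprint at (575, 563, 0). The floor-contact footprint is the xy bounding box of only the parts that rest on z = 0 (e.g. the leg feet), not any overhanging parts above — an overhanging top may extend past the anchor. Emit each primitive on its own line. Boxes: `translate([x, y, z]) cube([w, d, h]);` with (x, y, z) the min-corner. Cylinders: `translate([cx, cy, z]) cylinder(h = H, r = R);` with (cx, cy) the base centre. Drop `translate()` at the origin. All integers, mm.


translate([575, 563, 0]) cylinder(h = 41, r = 251);


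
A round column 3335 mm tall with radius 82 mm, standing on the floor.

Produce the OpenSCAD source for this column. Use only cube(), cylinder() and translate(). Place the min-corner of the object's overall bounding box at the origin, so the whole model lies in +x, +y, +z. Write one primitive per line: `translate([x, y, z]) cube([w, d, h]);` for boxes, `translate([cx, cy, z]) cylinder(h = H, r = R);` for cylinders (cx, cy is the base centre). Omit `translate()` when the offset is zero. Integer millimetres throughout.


translate([82, 82, 0]) cylinder(h = 3335, r = 82);


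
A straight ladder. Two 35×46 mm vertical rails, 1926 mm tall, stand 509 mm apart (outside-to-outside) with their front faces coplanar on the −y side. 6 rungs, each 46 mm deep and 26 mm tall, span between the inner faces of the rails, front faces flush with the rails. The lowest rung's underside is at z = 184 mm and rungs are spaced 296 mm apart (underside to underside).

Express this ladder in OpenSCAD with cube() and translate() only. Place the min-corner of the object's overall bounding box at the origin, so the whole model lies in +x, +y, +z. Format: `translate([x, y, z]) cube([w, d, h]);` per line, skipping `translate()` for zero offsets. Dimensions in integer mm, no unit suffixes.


cube([35, 46, 1926]);
translate([474, 0, 0]) cube([35, 46, 1926]);
translate([35, 0, 184]) cube([439, 46, 26]);
translate([35, 0, 480]) cube([439, 46, 26]);
translate([35, 0, 776]) cube([439, 46, 26]);
translate([35, 0, 1072]) cube([439, 46, 26]);
translate([35, 0, 1368]) cube([439, 46, 26]);
translate([35, 0, 1664]) cube([439, 46, 26]);


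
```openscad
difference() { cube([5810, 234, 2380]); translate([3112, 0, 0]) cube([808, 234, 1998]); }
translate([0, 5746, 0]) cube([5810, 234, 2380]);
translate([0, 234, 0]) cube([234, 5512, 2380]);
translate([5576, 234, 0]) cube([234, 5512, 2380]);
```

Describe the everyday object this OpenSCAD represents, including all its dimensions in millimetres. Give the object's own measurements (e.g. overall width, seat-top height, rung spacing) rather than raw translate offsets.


A single room: four walls, each 2380 mm tall and 234 mm thick, enclosing an outside footprint 5810×5980 mm (x × y), no floor or roof. The front and back walls (−y and +y sides) run the full x-width; the side walls fit between their inner faces. A door opening 808 mm wide and 1998 mm tall is cut through the front wall from the floor up, its −x edge 3112 mm from the wall's −x end.


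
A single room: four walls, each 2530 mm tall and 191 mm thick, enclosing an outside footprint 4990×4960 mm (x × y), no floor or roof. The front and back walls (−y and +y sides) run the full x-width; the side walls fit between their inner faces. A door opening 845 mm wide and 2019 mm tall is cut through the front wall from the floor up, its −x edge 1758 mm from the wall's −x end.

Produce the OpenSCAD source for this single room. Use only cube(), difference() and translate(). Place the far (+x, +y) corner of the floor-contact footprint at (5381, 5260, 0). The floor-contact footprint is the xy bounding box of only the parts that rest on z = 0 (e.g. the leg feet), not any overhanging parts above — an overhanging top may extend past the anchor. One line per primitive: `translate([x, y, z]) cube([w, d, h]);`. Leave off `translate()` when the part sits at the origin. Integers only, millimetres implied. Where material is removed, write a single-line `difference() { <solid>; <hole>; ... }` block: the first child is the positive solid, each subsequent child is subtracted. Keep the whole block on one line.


difference() { translate([391, 300, 0]) cube([4990, 191, 2530]); translate([2149, 300, 0]) cube([845, 191, 2019]); }
translate([391, 5069, 0]) cube([4990, 191, 2530]);
translate([391, 491, 0]) cube([191, 4578, 2530]);
translate([5190, 491, 0]) cube([191, 4578, 2530]);


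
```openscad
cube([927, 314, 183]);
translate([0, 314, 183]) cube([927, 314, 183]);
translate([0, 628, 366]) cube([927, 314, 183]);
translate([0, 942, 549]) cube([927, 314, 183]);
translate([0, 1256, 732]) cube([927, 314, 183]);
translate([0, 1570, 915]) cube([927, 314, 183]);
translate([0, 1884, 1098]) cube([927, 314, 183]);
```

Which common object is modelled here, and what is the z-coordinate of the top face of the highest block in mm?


A staircase. The total rise is 1281 mm.

7 identical blocks, each offset up and back from the previous — a staircase. Each step is 183 mm tall and there are 7 of them, so the total rise is 7 × 183 = 1281 mm.


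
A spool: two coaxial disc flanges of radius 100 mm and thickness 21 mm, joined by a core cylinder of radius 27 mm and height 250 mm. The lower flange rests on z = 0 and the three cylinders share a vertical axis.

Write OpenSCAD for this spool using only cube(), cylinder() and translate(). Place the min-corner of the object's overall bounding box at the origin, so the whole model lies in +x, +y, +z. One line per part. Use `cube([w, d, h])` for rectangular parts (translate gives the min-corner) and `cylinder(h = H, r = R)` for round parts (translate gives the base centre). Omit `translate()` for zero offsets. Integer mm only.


translate([100, 100, 0]) cylinder(h = 21, r = 100);
translate([100, 100, 21]) cylinder(h = 250, r = 27);
translate([100, 100, 271]) cylinder(h = 21, r = 100);


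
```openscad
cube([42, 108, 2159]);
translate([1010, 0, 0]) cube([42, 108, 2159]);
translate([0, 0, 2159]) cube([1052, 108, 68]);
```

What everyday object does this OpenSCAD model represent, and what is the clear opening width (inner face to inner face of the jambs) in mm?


A door frame. The clear opening width is 968 mm.

Two 2159 mm tall posts with a header on top — a door frame. The left jamb is 42 mm wide at x = 0; the right jamb starts at x = 1010. The clear opening is 1010 − 42 = 968 mm.


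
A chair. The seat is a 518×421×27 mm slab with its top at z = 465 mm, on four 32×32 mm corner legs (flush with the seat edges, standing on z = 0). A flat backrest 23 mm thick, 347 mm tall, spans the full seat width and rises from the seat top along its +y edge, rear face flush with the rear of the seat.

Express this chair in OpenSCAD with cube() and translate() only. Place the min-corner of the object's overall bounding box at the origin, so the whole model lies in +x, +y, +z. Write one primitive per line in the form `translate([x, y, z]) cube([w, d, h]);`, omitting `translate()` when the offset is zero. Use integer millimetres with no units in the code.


translate([0, 0, 438]) cube([518, 421, 27]);
cube([32, 32, 438]);
translate([486, 0, 0]) cube([32, 32, 438]);
translate([0, 389, 0]) cube([32, 32, 438]);
translate([486, 389, 0]) cube([32, 32, 438]);
translate([0, 398, 465]) cube([518, 23, 347]);


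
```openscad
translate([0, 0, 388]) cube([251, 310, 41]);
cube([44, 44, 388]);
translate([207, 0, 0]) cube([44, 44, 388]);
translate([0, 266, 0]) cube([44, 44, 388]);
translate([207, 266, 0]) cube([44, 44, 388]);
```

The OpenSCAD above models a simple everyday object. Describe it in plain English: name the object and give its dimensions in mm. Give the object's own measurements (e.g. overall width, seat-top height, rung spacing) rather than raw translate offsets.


A simple wooden stool: a rectangular seat 251 mm (x) by 310 mm (y), 41 mm thick, top face at z = 429 mm, on four square legs, each 44×44 mm in cross-section. The legs rest on z = 0, each flush with a corner of the seat.


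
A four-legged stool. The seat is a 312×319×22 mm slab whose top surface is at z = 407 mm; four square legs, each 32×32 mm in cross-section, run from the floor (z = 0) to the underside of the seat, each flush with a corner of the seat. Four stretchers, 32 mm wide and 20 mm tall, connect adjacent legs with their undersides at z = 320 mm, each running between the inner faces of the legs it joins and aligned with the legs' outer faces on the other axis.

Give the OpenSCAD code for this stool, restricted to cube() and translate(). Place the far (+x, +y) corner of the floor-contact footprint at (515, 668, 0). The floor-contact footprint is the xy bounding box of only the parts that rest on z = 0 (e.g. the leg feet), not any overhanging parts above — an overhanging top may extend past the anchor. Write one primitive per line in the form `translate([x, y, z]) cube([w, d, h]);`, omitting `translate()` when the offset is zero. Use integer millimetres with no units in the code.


translate([203, 349, 385]) cube([312, 319, 22]);
translate([203, 349, 0]) cube([32, 32, 385]);
translate([483, 349, 0]) cube([32, 32, 385]);
translate([203, 636, 0]) cube([32, 32, 385]);
translate([483, 636, 0]) cube([32, 32, 385]);
translate([235, 349, 320]) cube([248, 32, 20]);
translate([235, 636, 320]) cube([248, 32, 20]);
translate([203, 381, 320]) cube([32, 255, 20]);
translate([483, 381, 320]) cube([32, 255, 20]);


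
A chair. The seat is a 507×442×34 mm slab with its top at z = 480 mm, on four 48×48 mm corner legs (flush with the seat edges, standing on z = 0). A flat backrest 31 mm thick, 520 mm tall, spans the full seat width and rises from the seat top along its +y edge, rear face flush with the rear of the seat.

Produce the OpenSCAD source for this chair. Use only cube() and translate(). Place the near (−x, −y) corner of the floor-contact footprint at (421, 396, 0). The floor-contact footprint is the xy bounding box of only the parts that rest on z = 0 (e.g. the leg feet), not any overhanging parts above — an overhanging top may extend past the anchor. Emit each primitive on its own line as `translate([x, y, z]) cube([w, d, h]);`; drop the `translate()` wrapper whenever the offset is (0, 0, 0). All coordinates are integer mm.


translate([421, 396, 446]) cube([507, 442, 34]);
translate([421, 396, 0]) cube([48, 48, 446]);
translate([880, 396, 0]) cube([48, 48, 446]);
translate([421, 790, 0]) cube([48, 48, 446]);
translate([880, 790, 0]) cube([48, 48, 446]);
translate([421, 807, 480]) cube([507, 31, 520]);


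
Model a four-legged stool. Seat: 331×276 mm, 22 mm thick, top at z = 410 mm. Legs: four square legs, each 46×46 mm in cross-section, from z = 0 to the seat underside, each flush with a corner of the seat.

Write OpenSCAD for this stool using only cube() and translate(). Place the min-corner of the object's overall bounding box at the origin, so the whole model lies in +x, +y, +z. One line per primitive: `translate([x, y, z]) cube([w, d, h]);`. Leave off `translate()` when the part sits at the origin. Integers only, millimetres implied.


translate([0, 0, 388]) cube([331, 276, 22]);
cube([46, 46, 388]);
translate([285, 0, 0]) cube([46, 46, 388]);
translate([0, 230, 0]) cube([46, 46, 388]);
translate([285, 230, 0]) cube([46, 46, 388]);


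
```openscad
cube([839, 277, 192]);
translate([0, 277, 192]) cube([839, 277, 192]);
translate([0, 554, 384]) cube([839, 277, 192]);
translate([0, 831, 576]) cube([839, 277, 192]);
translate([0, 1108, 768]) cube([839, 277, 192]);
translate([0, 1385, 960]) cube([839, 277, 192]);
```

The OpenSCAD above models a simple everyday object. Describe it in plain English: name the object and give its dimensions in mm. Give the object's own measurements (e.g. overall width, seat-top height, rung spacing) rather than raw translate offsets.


A straight staircase of 6 solid steps. Each step is 839 mm wide (x), 277 mm deep (y, the going) and 192 mm tall (the rise). The first step rests on the floor; each subsequent step sits one going further in +y and one rise higher in +z, directly behind and above the previous step with no overlap.


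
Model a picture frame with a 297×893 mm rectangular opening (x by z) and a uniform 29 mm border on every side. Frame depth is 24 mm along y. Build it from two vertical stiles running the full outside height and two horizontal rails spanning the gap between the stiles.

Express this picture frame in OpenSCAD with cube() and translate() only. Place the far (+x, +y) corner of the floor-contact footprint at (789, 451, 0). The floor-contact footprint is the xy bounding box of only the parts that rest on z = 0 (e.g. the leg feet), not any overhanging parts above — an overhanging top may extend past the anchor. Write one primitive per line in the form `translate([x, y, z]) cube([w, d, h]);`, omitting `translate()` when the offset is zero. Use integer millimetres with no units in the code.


translate([434, 427, 0]) cube([29, 24, 951]);
translate([760, 427, 0]) cube([29, 24, 951]);
translate([463, 427, 0]) cube([297, 24, 29]);
translate([463, 427, 922]) cube([297, 24, 29]);


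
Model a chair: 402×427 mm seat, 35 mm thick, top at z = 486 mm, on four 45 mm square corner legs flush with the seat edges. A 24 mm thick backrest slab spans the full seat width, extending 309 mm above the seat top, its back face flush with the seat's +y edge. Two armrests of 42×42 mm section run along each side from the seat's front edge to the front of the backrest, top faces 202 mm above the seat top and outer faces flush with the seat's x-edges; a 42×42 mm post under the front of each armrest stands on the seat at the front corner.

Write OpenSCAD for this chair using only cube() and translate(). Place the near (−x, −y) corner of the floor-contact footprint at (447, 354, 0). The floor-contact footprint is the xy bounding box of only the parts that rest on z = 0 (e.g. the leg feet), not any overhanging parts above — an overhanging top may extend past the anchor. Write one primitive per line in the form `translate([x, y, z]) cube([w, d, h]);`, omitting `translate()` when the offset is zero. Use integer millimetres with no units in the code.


// leg_h = 486 - 35 = 451
// arm post h = 202 - 42 = 160
translate([447, 354, 451]) cube([402, 427, 35]);
translate([447, 354, 0]) cube([45, 45, 451]);
translate([804, 354, 0]) cube([45, 45, 451]);
translate([447, 736, 0]) cube([45, 45, 451]);
translate([804, 736, 0]) cube([45, 45, 451]);
translate([447, 757, 486]) cube([402, 24, 309]);
translate([447, 354, 646]) cube([42, 403, 42]);
translate([807, 354, 646]) cube([42, 403, 42]);
translate([447, 354, 486]) cube([42, 42, 160]);
translate([807, 354, 486]) cube([42, 42, 160]);


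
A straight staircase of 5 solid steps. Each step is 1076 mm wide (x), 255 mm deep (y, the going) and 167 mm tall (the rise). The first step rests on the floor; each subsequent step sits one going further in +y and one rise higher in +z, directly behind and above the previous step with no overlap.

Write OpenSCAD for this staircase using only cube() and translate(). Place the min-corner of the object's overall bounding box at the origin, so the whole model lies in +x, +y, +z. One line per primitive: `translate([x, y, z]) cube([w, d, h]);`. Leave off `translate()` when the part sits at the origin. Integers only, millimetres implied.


cube([1076, 255, 167]);
translate([0, 255, 167]) cube([1076, 255, 167]);
translate([0, 510, 334]) cube([1076, 255, 167]);
translate([0, 765, 501]) cube([1076, 255, 167]);
translate([0, 1020, 668]) cube([1076, 255, 167]);


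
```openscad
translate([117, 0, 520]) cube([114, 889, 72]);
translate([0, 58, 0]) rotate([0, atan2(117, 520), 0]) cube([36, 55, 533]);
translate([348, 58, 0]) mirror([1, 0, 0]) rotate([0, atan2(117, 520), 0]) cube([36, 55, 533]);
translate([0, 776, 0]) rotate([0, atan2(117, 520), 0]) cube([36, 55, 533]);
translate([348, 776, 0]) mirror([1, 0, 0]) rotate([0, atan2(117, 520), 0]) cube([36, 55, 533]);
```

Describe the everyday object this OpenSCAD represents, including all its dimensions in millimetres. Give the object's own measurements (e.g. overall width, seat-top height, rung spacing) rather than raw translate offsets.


A sawhorse. A 114×889×72 mm beam (x, y, z) sits on two A-frame leg pairs. Each pair is two raked legs of 36×55 mm section (55 mm along y) splaying symmetrically in x. Each leg rises 520 mm vertically over 117 mm of horizontal reach and is 533 mm long along its own axis. Every leg's outer bottom edge rests on the floor and its outer top edge meets a bottom edge of the beam — the left legs (tilting toward +x) meet the beam's −x bottom edge, the right legs (their mirror images, tilting toward −x) meet its +x bottom edge — so the leg tops tuck under the beam, the beam's underside is 520 mm above the floor, and the feet are 348 mm apart outside-to-outside with the beam centred between them. The two leg pairs are set in 58 mm from either end of the beam.


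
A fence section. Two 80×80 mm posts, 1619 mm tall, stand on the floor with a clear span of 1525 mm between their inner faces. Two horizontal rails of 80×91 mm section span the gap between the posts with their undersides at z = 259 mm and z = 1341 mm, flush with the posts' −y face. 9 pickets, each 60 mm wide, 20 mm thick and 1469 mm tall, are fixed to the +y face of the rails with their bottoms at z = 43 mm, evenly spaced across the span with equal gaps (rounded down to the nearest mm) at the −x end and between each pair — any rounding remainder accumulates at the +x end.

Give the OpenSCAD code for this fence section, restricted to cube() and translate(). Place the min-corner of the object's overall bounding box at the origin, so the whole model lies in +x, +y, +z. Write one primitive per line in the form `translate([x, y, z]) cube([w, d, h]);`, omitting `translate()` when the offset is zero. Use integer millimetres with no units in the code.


cube([80, 80, 1619]);
translate([1605, 0, 0]) cube([80, 80, 1619]);
translate([80, 0, 259]) cube([1525, 80, 91]);
translate([80, 0, 1341]) cube([1525, 80, 91]);
translate([178, 80, 43]) cube([60, 20, 1469]);
translate([336, 80, 43]) cube([60, 20, 1469]);
translate([494, 80, 43]) cube([60, 20, 1469]);
translate([652, 80, 43]) cube([60, 20, 1469]);
translate([810, 80, 43]) cube([60, 20, 1469]);
translate([968, 80, 43]) cube([60, 20, 1469]);
translate([1126, 80, 43]) cube([60, 20, 1469]);
translate([1284, 80, 43]) cube([60, 20, 1469]);
translate([1442, 80, 43]) cube([60, 20, 1469]);


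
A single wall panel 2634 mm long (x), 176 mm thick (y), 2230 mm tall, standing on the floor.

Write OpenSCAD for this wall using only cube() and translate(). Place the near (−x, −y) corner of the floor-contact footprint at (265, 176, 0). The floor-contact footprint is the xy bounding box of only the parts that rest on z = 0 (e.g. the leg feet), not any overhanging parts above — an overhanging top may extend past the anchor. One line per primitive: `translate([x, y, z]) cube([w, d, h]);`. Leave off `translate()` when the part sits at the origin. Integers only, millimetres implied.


translate([265, 176, 0]) cube([2634, 176, 2230]);


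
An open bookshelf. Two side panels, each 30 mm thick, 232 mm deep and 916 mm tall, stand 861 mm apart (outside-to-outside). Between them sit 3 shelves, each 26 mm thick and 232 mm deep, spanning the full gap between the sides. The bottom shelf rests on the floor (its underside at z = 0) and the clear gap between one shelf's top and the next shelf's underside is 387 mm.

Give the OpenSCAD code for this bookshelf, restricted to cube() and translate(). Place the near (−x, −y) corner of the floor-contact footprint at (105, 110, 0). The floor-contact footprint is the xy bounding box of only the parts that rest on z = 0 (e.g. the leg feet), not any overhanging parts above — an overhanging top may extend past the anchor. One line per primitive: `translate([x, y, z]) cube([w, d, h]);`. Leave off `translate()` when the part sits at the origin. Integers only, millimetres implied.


translate([105, 110, 0]) cube([30, 232, 916]);
translate([936, 110, 0]) cube([30, 232, 916]);
translate([135, 110, 0]) cube([801, 232, 26]);
translate([135, 110, 413]) cube([801, 232, 26]);
translate([135, 110, 826]) cube([801, 232, 26]);


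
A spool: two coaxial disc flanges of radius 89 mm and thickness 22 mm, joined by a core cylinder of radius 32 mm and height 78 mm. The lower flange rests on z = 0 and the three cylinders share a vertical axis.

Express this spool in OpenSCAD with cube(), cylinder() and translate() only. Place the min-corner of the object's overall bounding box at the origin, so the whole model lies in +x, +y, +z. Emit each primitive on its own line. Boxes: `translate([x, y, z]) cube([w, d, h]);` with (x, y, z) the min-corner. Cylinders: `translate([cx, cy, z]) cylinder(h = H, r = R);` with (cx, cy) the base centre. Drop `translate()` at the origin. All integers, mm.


translate([89, 89, 0]) cylinder(h = 22, r = 89);
translate([89, 89, 22]) cylinder(h = 78, r = 32);
translate([89, 89, 100]) cylinder(h = 22, r = 89);


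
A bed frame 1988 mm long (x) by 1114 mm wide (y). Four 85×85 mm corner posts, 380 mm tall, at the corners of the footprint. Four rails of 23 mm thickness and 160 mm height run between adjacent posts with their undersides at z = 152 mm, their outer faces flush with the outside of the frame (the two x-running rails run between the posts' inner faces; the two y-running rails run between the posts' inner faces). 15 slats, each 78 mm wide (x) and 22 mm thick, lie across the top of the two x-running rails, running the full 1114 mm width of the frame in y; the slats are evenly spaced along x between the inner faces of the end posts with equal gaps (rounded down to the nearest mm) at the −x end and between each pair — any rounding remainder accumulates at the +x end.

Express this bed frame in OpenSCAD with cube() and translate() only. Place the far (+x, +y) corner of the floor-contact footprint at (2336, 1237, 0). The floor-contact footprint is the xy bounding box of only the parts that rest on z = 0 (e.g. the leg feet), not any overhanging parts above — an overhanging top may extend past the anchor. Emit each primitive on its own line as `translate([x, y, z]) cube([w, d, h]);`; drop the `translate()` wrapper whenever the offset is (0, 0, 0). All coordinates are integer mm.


translate([348, 123, 0]) cube([85, 85, 380]);
translate([348, 1152, 0]) cube([85, 85, 380]);
translate([2251, 123, 0]) cube([85, 85, 380]);
translate([2251, 1152, 0]) cube([85, 85, 380]);
translate([433, 123, 152]) cube([1818, 23, 160]);
translate([433, 1214, 152]) cube([1818, 23, 160]);
translate([348, 208, 152]) cube([23, 944, 160]);
translate([2313, 208, 152]) cube([23, 944, 160]);
translate([473, 123, 312]) cube([78, 1114, 22]);
translate([591, 123, 312]) cube([78, 1114, 22]);
translate([709, 123, 312]) cube([78, 1114, 22]);
translate([827, 123, 312]) cube([78, 1114, 22]);
translate([945, 123, 312]) cube([78, 1114, 22]);
translate([1063, 123, 312]) cube([78, 1114, 22]);
translate([1181, 123, 312]) cube([78, 1114, 22]);
translate([1299, 123, 312]) cube([78, 1114, 22]);
translate([1417, 123, 312]) cube([78, 1114, 22]);
translate([1535, 123, 312]) cube([78, 1114, 22]);
translate([1653, 123, 312]) cube([78, 1114, 22]);
translate([1771, 123, 312]) cube([78, 1114, 22]);
translate([1889, 123, 312]) cube([78, 1114, 22]);
translate([2007, 123, 312]) cube([78, 1114, 22]);
translate([2125, 123, 312]) cube([78, 1114, 22]);


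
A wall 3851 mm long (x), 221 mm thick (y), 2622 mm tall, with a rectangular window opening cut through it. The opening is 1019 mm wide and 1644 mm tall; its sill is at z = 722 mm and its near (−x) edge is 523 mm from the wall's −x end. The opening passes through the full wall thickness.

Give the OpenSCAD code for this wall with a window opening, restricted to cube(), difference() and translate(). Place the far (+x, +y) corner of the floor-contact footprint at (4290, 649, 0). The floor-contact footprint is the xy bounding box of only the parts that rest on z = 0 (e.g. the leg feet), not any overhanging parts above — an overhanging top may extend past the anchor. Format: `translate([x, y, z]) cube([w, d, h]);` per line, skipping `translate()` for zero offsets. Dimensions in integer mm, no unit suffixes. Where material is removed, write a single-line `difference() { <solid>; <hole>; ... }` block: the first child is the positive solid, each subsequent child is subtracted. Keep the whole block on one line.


difference() { translate([439, 428, 0]) cube([3851, 221, 2622]); translate([962, 428, 722]) cube([1019, 221, 1644]); }


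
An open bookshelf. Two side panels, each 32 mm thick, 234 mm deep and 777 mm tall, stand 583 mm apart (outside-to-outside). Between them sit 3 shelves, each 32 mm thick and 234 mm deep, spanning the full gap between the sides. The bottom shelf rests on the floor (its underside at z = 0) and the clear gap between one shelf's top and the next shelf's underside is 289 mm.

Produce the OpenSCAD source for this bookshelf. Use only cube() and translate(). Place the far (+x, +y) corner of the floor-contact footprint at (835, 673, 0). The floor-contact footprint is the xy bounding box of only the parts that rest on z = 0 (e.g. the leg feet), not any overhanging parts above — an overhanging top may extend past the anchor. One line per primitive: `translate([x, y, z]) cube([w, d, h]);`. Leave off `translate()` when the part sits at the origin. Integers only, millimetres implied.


translate([252, 439, 0]) cube([32, 234, 777]);
translate([803, 439, 0]) cube([32, 234, 777]);
translate([284, 439, 0]) cube([519, 234, 32]);
translate([284, 439, 321]) cube([519, 234, 32]);
translate([284, 439, 642]) cube([519, 234, 32]);


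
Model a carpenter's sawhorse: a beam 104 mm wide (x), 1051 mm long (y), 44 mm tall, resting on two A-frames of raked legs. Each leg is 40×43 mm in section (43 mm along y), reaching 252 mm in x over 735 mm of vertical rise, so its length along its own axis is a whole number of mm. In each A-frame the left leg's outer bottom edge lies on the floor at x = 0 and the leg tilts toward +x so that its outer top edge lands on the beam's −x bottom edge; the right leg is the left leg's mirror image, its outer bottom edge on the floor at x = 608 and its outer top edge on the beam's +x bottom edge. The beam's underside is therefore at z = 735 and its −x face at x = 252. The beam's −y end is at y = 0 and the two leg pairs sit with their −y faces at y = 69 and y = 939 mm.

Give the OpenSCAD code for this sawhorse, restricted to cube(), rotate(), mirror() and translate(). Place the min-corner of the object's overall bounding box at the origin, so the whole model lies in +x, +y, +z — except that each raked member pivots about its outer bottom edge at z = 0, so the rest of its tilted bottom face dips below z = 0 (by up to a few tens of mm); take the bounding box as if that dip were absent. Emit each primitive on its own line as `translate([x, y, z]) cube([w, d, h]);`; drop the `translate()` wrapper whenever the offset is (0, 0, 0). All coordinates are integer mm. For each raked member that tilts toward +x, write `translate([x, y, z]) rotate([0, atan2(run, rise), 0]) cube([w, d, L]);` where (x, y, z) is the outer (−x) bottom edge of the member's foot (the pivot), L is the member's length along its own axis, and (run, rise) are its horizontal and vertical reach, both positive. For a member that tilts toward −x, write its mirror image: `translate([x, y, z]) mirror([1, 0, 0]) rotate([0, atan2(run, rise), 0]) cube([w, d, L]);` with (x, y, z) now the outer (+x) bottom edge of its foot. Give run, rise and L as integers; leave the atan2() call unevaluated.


// leg length = √(252² + 735²) = 777
// right-leg outer foot x = 2·252 + 104 = 608
// beam min-corner = (252, 0, 735)
translate([252, 0, 735]) cube([104, 1051, 44]);
translate([0, 69, 0]) rotate([0, atan2(252, 735), 0]) cube([40, 43, 777]);
translate([608, 69, 0]) mirror([1, 0, 0]) rotate([0, atan2(252, 735), 0]) cube([40, 43, 777]);
translate([0, 939, 0]) rotate([0, atan2(252, 735), 0]) cube([40, 43, 777]);
translate([608, 939, 0]) mirror([1, 0, 0]) rotate([0, atan2(252, 735), 0]) cube([40, 43, 777]);


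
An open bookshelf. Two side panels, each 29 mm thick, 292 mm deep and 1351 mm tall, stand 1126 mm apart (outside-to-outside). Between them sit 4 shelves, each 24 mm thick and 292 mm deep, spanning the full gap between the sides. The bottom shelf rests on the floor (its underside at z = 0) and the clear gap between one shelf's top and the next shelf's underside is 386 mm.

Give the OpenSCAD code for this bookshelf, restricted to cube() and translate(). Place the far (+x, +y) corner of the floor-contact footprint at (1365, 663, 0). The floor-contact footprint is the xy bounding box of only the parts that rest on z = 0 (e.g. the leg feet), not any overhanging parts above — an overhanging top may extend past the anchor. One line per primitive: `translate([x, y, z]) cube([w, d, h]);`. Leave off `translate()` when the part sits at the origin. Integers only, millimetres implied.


translate([239, 371, 0]) cube([29, 292, 1351]);
translate([1336, 371, 0]) cube([29, 292, 1351]);
translate([268, 371, 0]) cube([1068, 292, 24]);
translate([268, 371, 410]) cube([1068, 292, 24]);
translate([268, 371, 820]) cube([1068, 292, 24]);
translate([268, 371, 1230]) cube([1068, 292, 24]);


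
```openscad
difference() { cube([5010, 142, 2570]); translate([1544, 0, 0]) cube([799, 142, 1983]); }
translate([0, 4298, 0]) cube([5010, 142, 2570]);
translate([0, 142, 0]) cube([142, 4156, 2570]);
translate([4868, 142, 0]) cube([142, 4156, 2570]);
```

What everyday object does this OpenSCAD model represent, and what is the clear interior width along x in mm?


A single room. The interior width is 4726 mm.

Four walls enclosing a rectangle with a door in the front wall — a room. Outside width 5010 minus two 142 mm walls gives 4726 mm.


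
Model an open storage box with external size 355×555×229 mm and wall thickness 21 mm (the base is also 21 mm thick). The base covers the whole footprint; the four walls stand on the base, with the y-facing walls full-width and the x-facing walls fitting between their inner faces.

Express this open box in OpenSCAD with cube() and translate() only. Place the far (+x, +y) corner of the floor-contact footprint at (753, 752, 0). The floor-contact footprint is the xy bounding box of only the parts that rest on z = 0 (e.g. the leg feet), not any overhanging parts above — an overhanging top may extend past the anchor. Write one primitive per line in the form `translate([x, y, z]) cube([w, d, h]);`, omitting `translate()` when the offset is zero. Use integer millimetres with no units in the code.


translate([398, 197, 0]) cube([355, 555, 21]);
translate([398, 197, 21]) cube([355, 21, 208]);
translate([398, 731, 21]) cube([355, 21, 208]);
translate([398, 218, 21]) cube([21, 513, 208]);
translate([732, 218, 21]) cube([21, 513, 208]);
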